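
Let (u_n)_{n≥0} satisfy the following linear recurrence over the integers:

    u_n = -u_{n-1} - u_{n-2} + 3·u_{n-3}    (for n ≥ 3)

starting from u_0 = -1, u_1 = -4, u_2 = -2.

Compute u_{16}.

-5713

u_3 = -1·-2 + -1·-4 + 3·-1 = 3
u_4 = -1·3 + -1·-2 + 3·-4 = -13
u_5 = -1·-13 + -1·3 + 3·-2 = 4
u_6 = -1·4 + -1·-13 + 3·3 = 18
u_7 = -1·18 + -1·4 + 3·-13 = -61
u_8 = -1·-61 + -1·18 + 3·4 = 55
u_9 = -1·55 + -1·-61 + 3·18 = 60
u_10 = -1·60 + -1·55 + 3·-61 = -298
u_11 = -1·-298 + -1·60 + 3·55 = 403
u_12 = -1·403 + -1·-298 + 3·60 = 75
u_13 = -1·75 + -1·403 + 3·-298 = -1372
u_14 = -1·-1372 + -1·75 + 3·403 = 2506
u_15 = -1·2506 + -1·-1372 + 3·75 = -909
u_16 = -1·-909 + -1·2506 + 3·-1372 = -5713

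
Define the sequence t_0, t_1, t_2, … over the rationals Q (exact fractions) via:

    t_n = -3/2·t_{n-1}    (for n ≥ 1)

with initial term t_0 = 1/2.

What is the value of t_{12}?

t_1 = -3/2·1/2 = -3/4
t_2 = -3/2·-3/4 = 9/8
t_3 = -3/2·9/8 = -27/16
t_4 = -3/2·-27/16 = 81/32
t_5 = -3/2·81/32 = -243/64
t_6 = -3/2·-243/64 = 729/128
t_7 = -3/2·729/128 = -2187/256
t_8 = -3/2·-2187/256 = 6561/512
t_9 = -3/2·6561/512 = -19683/1024
t_10 = -3/2·-19683/1024 = 59049/2048
t_11 = -3/2·59049/2048 = -177147/4096
t_12 = -3/2·-177147/4096 = 531441/8192

531441/8192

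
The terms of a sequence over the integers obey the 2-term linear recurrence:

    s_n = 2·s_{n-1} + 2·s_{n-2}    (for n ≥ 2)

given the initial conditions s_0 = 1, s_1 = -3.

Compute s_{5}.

-100

s_2 = 2·-3 + 2·1 = -4
s_3 = 2·-4 + 2·-3 = -14
s_4 = 2·-14 + 2·-4 = -36
s_5 = 2·-36 + 2·-14 = -100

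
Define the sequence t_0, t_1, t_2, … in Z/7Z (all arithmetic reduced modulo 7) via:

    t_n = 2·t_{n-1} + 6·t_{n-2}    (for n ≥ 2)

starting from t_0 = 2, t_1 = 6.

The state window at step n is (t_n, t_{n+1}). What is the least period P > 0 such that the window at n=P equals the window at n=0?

7

n=0: window = (2, 6)
n=1: window = (6, 3)
n=2: window = (3, 0)
n=3: window = (0, 4)
n=4: window = (4, 1)
n=5: window = (1, 5)
n=6: window = (5, 2)
n=7: window = (2, 6)
window at n=7 equals window at n=0 → period = 7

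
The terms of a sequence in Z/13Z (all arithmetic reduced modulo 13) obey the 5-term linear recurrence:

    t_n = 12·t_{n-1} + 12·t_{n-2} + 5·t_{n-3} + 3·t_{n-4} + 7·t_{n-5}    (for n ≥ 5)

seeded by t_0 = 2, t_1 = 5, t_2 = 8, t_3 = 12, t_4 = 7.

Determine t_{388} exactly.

t_5 = 12·7 + 12·12 + 5·8 + 3·5 + 7·2 = 11
t_6 = 12·11 + 12·7 + 5·12 + 3·8 + 7·5 = 10
t_7 = 12·10 + 12·11 + 5·7 + 3·12 + 7·8 = 2
t_8 = 12·2 + 12·10 + 5·11 + 3·7 + 7·12 = 5
t_9 = 12·5 + 12·2 + 5·10 + 3·11 + 7·7 = 8
t_10 = 12·8 + 12·5 + 5·2 + 3·10 + 7·11 = 0
Continuing the recurrence:
  t_11 = 2;  t_12 = 2;  t_13 = 3;  t_14 = 9;  t_15 = 4;  t_16 = 9
  t_17 = 3;  t_18 = 4;  t_19 = 9;  t_20 = 5;  t_21 = 0;  t_22 = 8
  t_23 = 7;  t_24 = 11;  t_25 = 5;  t_26 = 4;  t_27 = 6;  t_28 = 6
  t_29 = 9;  t_30 = 10;  t_31 = 5;  t_32 = 12;  t_33 = 11;  t_34 = 4
  t_35 = 0;  t_36 = 5;  t_37 = 2;  t_38 = 4;  t_39 = 8;  t_40 = 0
  t_41 = 1;  t_42 = 0;  t_43 = 12;  t_44 = 10;  t_45 = 7;  t_46 = 11
  t_47 = 3;  t_48 = 5;  t_49 = 8;  t_50 = 6;  t_51 = 6;  t_52 = 12
  t_53 = 6;  t_54 = 8;  t_55 = 2;  t_56 = 7;  t_57 = 3;  t_58 = 1
  t_59 = 2;  t_60 = 8;  t_61 = 1;  t_62 = 12;  t_63 = 1;  t_64 = 4
  t_65 = 10;  t_66 = 8;  t_67 = 11;  t_68 = 11;  t_69 = 11;  t_70 = 10
  t_71 = 6;  t_72 = 6;  t_73 = 5;  t_74 = 9;  t_75 = 0;  t_76 = 11
  t_77 = 0;  t_78 = 12;  t_79 = 2;  t_80 = 6;  t_81 = 12;  t_82 = 2
  t_83 = 2;  t_84 = 10;  t_85 = 11;  t_86 = 1;  t_87 = 6;  t_88 = 1
  t_89 = 10;  t_90 = 8;  t_91 = 12;  t_92 = 10;  t_93 = 3;  t_94 = 11
  t_95 = 11;  t_96 = 3;  t_97 = 3;  t_98 = 12;  t_99 = 6;  t_100 = 5
  t_101 = 1;  t_102 = 3;  t_103 = 6;  t_104 = 1;  t_105 = 7;  t_106 = 12
  t_107 = 12;  t_108 = 4;  t_109 = 7;  t_110 = 4;  t_111 = 12;  t_112 = 11
  t_113 = 7;  t_114 = 12;  t_115 = 9;  t_116 = 1;  t_117 = 5;  t_118 = 7
  t_119 = 0;  t_120 = 6;  t_121 = 12;  t_122 = 12;  t_123 = 3;  t_124 = 11
  t_125 = 7;  t_126 = 0;  t_127 = 11;  t_128 = 0;  t_129 = 9;  t_130 = 4
  t_131 = 7;  t_132 = 7;  t_133 = 7;  t_134 = 5;  t_135 = 7;  t_136 = 2
  t_137 = 8;  t_138 = 11;  t_139 = 8;  t_140 = 11;  t_141 = 9;  t_142 = 5
  t_143 = 12;  t_144 = 0;  t_145 = 0;  t_146 = 8;  t_147 = 11;  t_148 = 0
  t_149 = 3;  t_150 = 11;  t_151 = 10;  t_152 = 6;  t_153 = 9;  t_154 = 11
  t_155 = 0;  t_156 = 5;  t_157 = 2;  t_158 = 11;  t_159 = 11;  t_160 = 3
  t_161 = 4;  t_162 = 4;  t_163 = 0;  t_164 = 11;  t_165 = 3;  t_166 = 0
  t_167 = 2;  t_168 = 7;  t_169 = 12;  t_170 = 12;  t_171 = 4;  t_172 = 1
  t_173 = 10;  t_174 = 12;  t_175 = 1;  t_176 = 3;  t_177 = 2;  t_178 = 2
  t_179 = 7;  t_180 = 4;  t_181 = 0;  t_182 = 12;  t_183 = 4;  t_184 = 6
  t_185 = 0;  t_186 = 11;  t_187 = 11;  t_188 = 11;  t_189 = 10;  t_190 = 2
  t_191 = 10;  t_192 = 5;  t_193 = 11;  t_194 = 6;  t_195 = 0;  t_196 = 4
  t_197 = 3;  t_198 = 10;  t_199 = 10;  t_200 = 7;  t_201 = 5;  t_202 = 11
  t_203 = 2;  t_204 = 12;  t_205 = 1;  t_206 = 0;  t_207 = 12;  t_208 = 4
  t_209 = 6;  t_210 = 5;  t_211 = 6;  t_212 = 11;  t_213 = 2;  t_214 = 9
  t_215 = 6;  t_216 = 5;  t_217 = 0;  t_218 = 1;  t_219 = 1;  t_220 = 3
  t_221 = 10;  t_222 = 8;  t_223 = 7;  t_224 = 12;  t_225 = 7;  t_226 = 6
  t_227 = 7;  t_228 = 3;  t_229 = 8;  t_230 = 0;  t_231 = 5;  t_232 = 2
  t_233 = 12;  t_234 = 2;  t_235 = 11;  t_236 = 10;  t_237 = 0;  t_238 = 5
  t_239 = 1;  t_240 = 10;  t_241 = 6;  t_242 = 4;  t_243 = 0;  t_244 = 11
  t_245 = 6;  t_246 = 11;  t_247 = 1;  t_248 = 12;  t_249 = 7;  t_250 = 9
  t_251 = 7;  t_252 = 10;  t_253 = 3;  t_254 = 7;  t_255 = 7;  t_256 = 2
  t_257 = 1;  t_258 = 9;  t_259 = 5;  t_260 = 7;  t_261 = 11;  t_262 = 2
  t_263 = 9;  t_264 = 9;  t_265 = 9;  t_266 = 6;  t_267 = 6;  t_268 = 6
  t_269 = 4;  t_270 = 10;  t_271 = 11;  t_272 = 7;  t_273 = 8;  t_274 = 7
  t_275 = 6;  t_276 = 8;  t_277 = 3;  t_278 = 5;  t_279 = 8;  t_280 = 3
  t_281 = 1;  t_282 = 7;  t_283 = 1;  t_284 = 10;  t_285 = 9;  t_286 = 1
  t_287 = 1;  t_288 = 2;  t_289 = 8;  t_290 = 9;  t_291 = 3;  t_292 = 2
  t_293 = 0;  t_294 = 5;  t_295 = 12;  t_296 = 10;  t_297 = 4;  t_298 = 9
  t_299 = 4;  t_300 = 4;  t_301 = 2;  t_302 = 4;  t_303 = 11;  t_304 = 9
  t_305 = 8;  t_306 = 12;  t_307 = 8;  t_308 = 7;  t_309 = 2;  t_310 = 6
  t_311 = 5;  t_312 = 11;  t_313 = 4;  t_314 = 3;  t_315 = 1;  t_316 = 6
  t_317 = 6;  t_318 = 4;  t_319 = 5;  t_320 = 7;  t_321 = 3;  t_322 = 4
  t_323 = 6;  t_324 = 9;  t_325 = 11;  t_326 = 4;  t_327 = 11;  t_328 = 5
  t_329 = 9;  t_330 = 0;  t_331 = 12;  t_332 = 8;  t_333 = 3;  t_334 = 8
  t_335 = 0;  t_336 = 11;  t_337 = 3;  t_338 = 5;  t_339 = 12;  t_340 = 5
  t_341 = 3;  t_342 = 10;  t_343 = 5;  t_344 = 8;  t_345 = 3;  t_346 = 0
  t_347 = 5;  t_348 = 4;  t_349 = 4;  t_350 = 12;  t_351 = 6;  t_352 = 10
  t_353 = 6;  t_354 = 0;  t_355 = 3;  t_356 = 8;  t_357 = 12;  t_358 = 11
  t_359 = 0;  t_360 = 3;  t_361 = 1;  t_362 = 9;  t_363 = 4;  t_364 = 1
  t_365 = 12;  t_366 = 2;  t_367 = 1;  t_368 = 10;  t_369 = 3;  t_370 = 4
  t_371 = 8;  t_372 = 1;  t_373 = 12;  t_374 = 8;  t_375 = 11;  t_376 = 9
  t_377 = 11;  t_378 = 0;  t_379 = 6;  t_380 = 10;  t_381 = 2;  t_382 = 4
  t_383 = 10;  t_384 = 3;  t_385 = 5;  t_386 = 3
t_387 = 12·3 + 12·5 + 5·3 + 3·10 + 7·4 = 0
t_388 = 12·0 + 12·3 + 5·5 + 3·3 + 7·10 = 10

10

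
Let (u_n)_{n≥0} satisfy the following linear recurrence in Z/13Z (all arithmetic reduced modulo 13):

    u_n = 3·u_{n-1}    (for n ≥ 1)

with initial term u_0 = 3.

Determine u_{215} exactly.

1

u_1 = 3·3 = 9
u_2 = 3·9 = 1
u_3 = 3·1 = 3
(u_3) = (3) = (u_0), so the sequence has period 3.
215 ≡ 2 (mod 3), hence u_215 = u_2 = 1.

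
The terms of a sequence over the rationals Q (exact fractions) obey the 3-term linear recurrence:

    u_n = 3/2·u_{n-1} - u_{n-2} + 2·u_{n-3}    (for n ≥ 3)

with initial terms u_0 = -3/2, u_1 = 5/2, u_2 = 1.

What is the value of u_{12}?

-5395/128

u_3 = 3/2·1 + -1·5/2 + 2·-3/2 = -4
u_4 = 3/2·-4 + -1·1 + 2·5/2 = -2
u_5 = 3/2·-2 + -1·-4 + 2·1 = 3
u_6 = 3/2·3 + -1·-2 + 2·-4 = -3/2
u_7 = 3/2·-3/2 + -1·3 + 2·-2 = -37/4
u_8 = 3/2·-37/4 + -1·-3/2 + 2·3 = -51/8
u_9 = 3/2·-51/8 + -1·-37/4 + 2·-3/2 = -53/16
u_10 = 3/2·-53/16 + -1·-51/8 + 2·-37/4 = -547/32
u_11 = 3/2·-547/32 + -1·-53/16 + 2·-51/8 = -2245/64
u_12 = 3/2·-2245/64 + -1·-547/32 + 2·-53/16 = -5395/128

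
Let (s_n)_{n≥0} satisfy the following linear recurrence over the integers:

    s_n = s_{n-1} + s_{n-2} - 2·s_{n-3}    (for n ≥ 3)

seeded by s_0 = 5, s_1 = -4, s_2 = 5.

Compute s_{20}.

s_3 = 1·5 + 1·-4 + -2·5 = -9
s_4 = 1·-9 + 1·5 + -2·-4 = 4
s_5 = 1·4 + 1·-9 + -2·5 = -15
s_6 = 1·-15 + 1·4 + -2·-9 = 7
s_7 = 1·7 + 1·-15 + -2·4 = -16
s_8 = 1·-16 + 1·7 + -2·-15 = 21
s_9 = 1·21 + 1·-16 + -2·7 = -9
s_10 = 1·-9 + 1·21 + -2·-16 = 44
s_11 = 1·44 + 1·-9 + -2·21 = -7
s_12 = 1·-7 + 1·44 + -2·-9 = 55
s_13 = 1·55 + 1·-7 + -2·44 = -40
s_14 = 1·-40 + 1·55 + -2·-7 = 29
s_15 = 1·29 + 1·-40 + -2·55 = -121
s_16 = 1·-121 + 1·29 + -2·-40 = -12
s_17 = 1·-12 + 1·-121 + -2·29 = -191
s_18 = 1·-191 + 1·-12 + -2·-121 = 39
s_19 = 1·39 + 1·-191 + -2·-12 = -128
s_20 = 1·-128 + 1·39 + -2·-191 = 293

293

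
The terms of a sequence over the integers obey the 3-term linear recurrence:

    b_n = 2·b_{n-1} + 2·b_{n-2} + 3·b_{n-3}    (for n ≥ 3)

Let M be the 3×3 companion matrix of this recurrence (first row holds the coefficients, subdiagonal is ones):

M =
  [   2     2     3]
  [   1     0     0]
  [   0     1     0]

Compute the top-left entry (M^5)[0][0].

168

(M^5)[0][0] is the top entry after applying M 5 times to the unit state (1, 0, 0). Equivalently it is h_{7} for the auxiliary sequence (h_n) obeying the same recurrence with h_2 = 1 and h_i = 0 for 0 ≤ i < 2:
h_3 = 2·1 + 2·0 + 3·0 = 2
h_4 = 2·2 + 2·1 + 3·0 = 6
h_5 = 2·6 + 2·2 + 3·1 = 19
h_6 = 2·19 + 2·6 + 3·2 = 56
h_7 = 2·56 + 2·19 + 3·6 = 168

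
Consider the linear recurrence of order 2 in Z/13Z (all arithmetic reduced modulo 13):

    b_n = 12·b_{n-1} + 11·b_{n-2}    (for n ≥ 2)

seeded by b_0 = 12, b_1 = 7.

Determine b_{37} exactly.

b_2 = 12·7 + 11·12 = 8
b_3 = 12·8 + 11·7 = 4
b_4 = 12·4 + 11·8 = 6
b_5 = 12·6 + 11·4 = 12
b_6 = 12·12 + 11·6 = 2
b_7 = 12·2 + 11·12 = 0
b_8 = 12·0 + 11·2 = 9
b_9 = 12·9 + 11·0 = 4
b_10 = 12·4 + 11·9 = 4
b_11 = 12·4 + 11·4 = 1
b_12 = 12·1 + 11·4 = 4
b_13 = 12·4 + 11·1 = 7
b_14 = 12·7 + 11·4 = 11
b_15 = 12·11 + 11·7 = 1
b_16 = 12·1 + 11·11 = 3
b_17 = 12·3 + 11·1 = 8
b_18 = 12·8 + 11·3 = 12
b_19 = 12·12 + 11·8 = 11
b_20 = 12·11 + 11·12 = 4
b_21 = 12·4 + 11·11 = 0
b_22 = 12·0 + 11·4 = 5
b_23 = 12·5 + 11·0 = 8
b_24 = 12·8 + 11·5 = 8
b_25 = 12·8 + 11·8 = 2
b_26 = 12·2 + 11·8 = 8
b_27 = 12·8 + 11·2 = 1
b_28 = 12·1 + 11·8 = 9
b_29 = 12·9 + 11·1 = 2
b_30 = 12·2 + 11·9 = 6
b_31 = 12·6 + 11·2 = 3
b_32 = 12·3 + 11·6 = 11
b_33 = 12·11 + 11·3 = 9
b_34 = 12·9 + 11·11 = 8
b_35 = 12·8 + 11·9 = 0
b_36 = 12·0 + 11·8 = 10
b_37 = 12·10 + 11·0 = 3

3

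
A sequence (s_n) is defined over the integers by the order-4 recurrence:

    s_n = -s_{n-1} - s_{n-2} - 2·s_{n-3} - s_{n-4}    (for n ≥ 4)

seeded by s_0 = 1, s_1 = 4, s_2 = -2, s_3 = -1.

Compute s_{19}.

-13

s_4 = -1·-1 + -1·-2 + -2·4 + -1·1 = -6
s_5 = -1·-6 + -1·-1 + -2·-2 + -1·4 = 7
s_6 = -1·7 + -1·-6 + -2·-1 + -1·-2 = 3
s_7 = -1·3 + -1·7 + -2·-6 + -1·-1 = 3
s_8 = -1·3 + -1·3 + -2·7 + -1·-6 = -14
s_9 = -1·-14 + -1·3 + -2·3 + -1·7 = -2
s_10 = -1·-2 + -1·-14 + -2·3 + -1·3 = 7
s_11 = -1·7 + -1·-2 + -2·-14 + -1·3 = 20
s_12 = -1·20 + -1·7 + -2·-2 + -1·-14 = -9
s_13 = -1·-9 + -1·20 + -2·7 + -1·-2 = -23
s_14 = -1·-23 + -1·-9 + -2·20 + -1·7 = -15
s_15 = -1·-15 + -1·-23 + -2·-9 + -1·20 = 36
s_16 = -1·36 + -1·-15 + -2·-23 + -1·-9 = 34
s_17 = -1·34 + -1·36 + -2·-15 + -1·-23 = -17
s_18 = -1·-17 + -1·34 + -2·36 + -1·-15 = -74
s_19 = -1·-74 + -1·-17 + -2·34 + -1·36 = -13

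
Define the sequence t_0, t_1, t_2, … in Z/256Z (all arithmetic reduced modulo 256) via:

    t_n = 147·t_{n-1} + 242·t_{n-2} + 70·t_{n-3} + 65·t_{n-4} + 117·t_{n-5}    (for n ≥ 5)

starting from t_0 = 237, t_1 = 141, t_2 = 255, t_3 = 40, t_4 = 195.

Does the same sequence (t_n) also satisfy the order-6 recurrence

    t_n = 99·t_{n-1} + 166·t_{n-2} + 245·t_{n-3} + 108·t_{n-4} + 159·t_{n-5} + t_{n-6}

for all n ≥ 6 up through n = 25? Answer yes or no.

no

Terms t_0..t_25: 237, 141, 255, 40, 195, 161, 233, 2, 57, 85, 251, 16, 23, 153, 141, 170, 229, 29, 87, 152, 75, 145, 17, 178, 113, 229
n=6: candidate gives 17, actual t_6 = 233 ✗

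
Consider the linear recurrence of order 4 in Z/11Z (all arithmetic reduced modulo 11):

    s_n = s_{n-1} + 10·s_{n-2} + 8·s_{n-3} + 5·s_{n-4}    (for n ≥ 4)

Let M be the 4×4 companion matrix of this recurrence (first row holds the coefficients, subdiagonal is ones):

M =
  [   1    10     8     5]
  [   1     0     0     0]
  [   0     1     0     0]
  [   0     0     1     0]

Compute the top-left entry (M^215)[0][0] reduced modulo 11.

7

(M^215)[0][0] is the top entry after applying M 215 times to the unit state (1, 0, 0, 0). Equivalently it is h_{218} for the auxiliary sequence (h_n) obeying the same recurrence with h_3 = 1 and h_i = 0 for 0 ≤ i < 3:
h_4 = 1·1 + 10·0 + 8·0 + 5·0 = 1
h_5 = 1·1 + 10·1 + 8·0 + 5·0 = 0
h_6 = 1·0 + 10·1 + 8·1 + 5·0 = 7
h_7 = 1·7 + 10·0 + 8·1 + 5·1 = 9
h_8 = 1·9 + 10·7 + 8·0 + 5·1 = 7
h_9 = 1·7 + 10·9 + 8·7 + 5·0 = 10
Continuing the recurrence:
  h_10 = 0;  h_11 = 3;  h_12 = 8;  h_13 = 0;  h_14 = 5;  h_15 = 7
  h_16 = 9;  h_17 = 9;  h_18 = 4;  h_19 = 3;  h_20 = 6;  h_21 = 3
  h_22 = 8;  h_23 = 2;  h_24 = 4;  h_25 = 4;  h_26 = 1;  h_27 = 6
  h_28 = 2;  h_29 = 2;  h_30 = 9;  h_31 = 9;  h_32 = 4;  h_33 = 0
  h_34 = 3;  h_35 = 3;  h_36 = 9;  h_37 = 8;  h_38 = 5;  h_39 = 7
  h_40 = 1;  h_41 = 8;  h_42 = 0;  h_43 = 2;  h_44 = 5;  h_45 = 10
  h_46 = 10;  h_47 = 6;  h_48 = 2;  h_49 = 5;  h_50 = 2;  h_51 = 10
  h_52 = 3;  h_53 = 1;  h_54 = 0;  h_55 = 7;  h_56 = 8;  h_57 = 6
  h_58 = 10;  h_59 = 4;  h_60 = 5;  h_61 = 1;  h_62 = 1;  h_63 = 5
  h_64 = 4;  h_65 = 1;  h_66 = 9;  h_67 = 10;  h_68 = 7;  h_69 = 8
  h_70 = 5;  h_71 = 4;  h_72 = 10;  h_73 = 9;  h_74 = 1;  h_75 = 4
  h_76 = 4;  h_77 = 9;  h_78 = 9;  h_79 = 8;  h_80 = 3;  h_81 = 2
  h_82 = 9;  h_83 = 5;  h_84 = 5;  h_85 = 5;  h_86 = 8;  h_87 = 2
  h_88 = 4;  h_89 = 3;  h_90 = 0;  h_91 = 6;  h_92 = 6;  h_93 = 4
  h_94 = 2;  h_95 = 10;  h_96 = 4;  h_97 = 8;  h_98 = 6;  h_99 = 3
  h_100 = 4;  h_101 = 1;  h_102 = 7;  h_103 = 9;  h_104 = 8;  h_105 = 5
  h_106 = 5;  h_107 = 10;  h_108 = 8;  h_109 = 8;  h_110 = 6;  h_111 = 2
  h_112 = 1;  h_113 = 10;  h_114 = 0;  h_115 = 8;  h_116 = 5;  h_117 = 3
  h_118 = 7;  h_119 = 7;  h_120 = 5;  h_121 = 3;  h_122 = 1;  h_123 = 7
  h_124 = 0;  h_125 = 5;  h_126 = 0;  h_127 = 8;  h_128 = 4;  h_129 = 10
  h_130 = 4;  h_131 = 0;  h_132 = 8;  h_133 = 2;  h_134 = 3;  h_135 = 10
  h_136 = 8;  h_137 = 10;  h_138 = 9;  h_139 = 3;  h_140 = 4;  h_141 = 2
  h_142 = 1;  h_143 = 2;  h_144 = 4;  h_145 = 9;  h_146 = 4;  h_147 = 4
  h_148 = 4;  h_149 = 0;  h_150 = 4;  h_151 = 1;  h_152 = 6;  h_153 = 4
  h_154 = 4;  h_155 = 9;  h_156 = 1;  h_157 = 0;  h_158 = 3;  h_159 = 1
  h_160 = 3;  h_161 = 4;  h_162 = 2;  h_163 = 5;  h_164 = 6;  h_165 = 4
  h_166 = 4;  h_167 = 7;  h_168 = 10;  h_169 = 0;  h_170 = 0;  h_171 = 5
  h_172 = 0;  h_173 = 6;  h_174 = 2;  h_175 = 10;  h_176 = 1;  h_177 = 4
  h_178 = 5;  h_179 = 4;  h_180 = 3;  h_181 = 4;  h_182 = 3;  h_183 = 10
  h_184 = 10;  h_185 = 0;  h_186 = 8;  h_187 = 6;  h_188 = 4;  h_189 = 7
  h_190 = 3;  h_191 = 3;  h_192 = 10;  h_193 = 0;  h_194 = 7;  h_195 = 3
  h_196 = 2;  h_197 = 0;  h_198 = 2;  h_199 = 0;  h_200 = 8;  h_201 = 2
  h_202 = 4;  h_203 = 0;  h_204 = 8;  h_205 = 6;  h_206 = 7;  h_207 = 10
  h_208 = 3;  h_209 = 2;  h_210 = 4;  h_211 = 10;  h_212 = 4;  h_213 = 3
  h_214 = 0;  h_215 = 2;  h_216 = 2
h_217 = 1·2 + 10·2 + 8·0 + 5·3 = 4
h_218 = 1·4 + 10·2 + 8·2 + 5·0 = 7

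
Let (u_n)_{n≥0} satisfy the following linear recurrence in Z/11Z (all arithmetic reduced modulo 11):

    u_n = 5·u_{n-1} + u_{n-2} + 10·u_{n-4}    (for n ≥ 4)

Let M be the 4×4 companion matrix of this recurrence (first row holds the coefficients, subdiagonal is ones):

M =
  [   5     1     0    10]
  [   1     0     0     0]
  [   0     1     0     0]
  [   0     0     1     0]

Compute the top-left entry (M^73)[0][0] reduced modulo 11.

0

(M^73)[0][0] is the top entry after applying M 73 times to the unit state (1, 0, 0, 0). Equivalently it is h_{76} for the auxiliary sequence (h_n) obeying the same recurrence with h_3 = 1 and h_i = 0 for 0 ≤ i < 3:
h_4 = 5·1 + 1·0 + 0·0 + 10·0 = 5
h_5 = 5·5 + 1·1 + 0·0 + 10·0 = 4
h_6 = 5·4 + 1·5 + 0·1 + 10·0 = 3
h_7 = 5·3 + 1·4 + 0·5 + 10·1 = 7
h_8 = 5·7 + 1·3 + 0·4 + 10·5 = 0
h_9 = 5·0 + 1·7 + 0·3 + 10·4 = 3
h_10 = 5·3 + 1·0 + 0·7 + 10·3 = 1
h_11 = 5·1 + 1·3 + 0·0 + 10·7 = 1
h_12 = 5·1 + 1·1 + 0·3 + 10·0 = 6
h_13 = 5·6 + 1·1 + 0·1 + 10·3 = 6
h_14 = 5·6 + 1·6 + 0·1 + 10·1 = 2
h_15 = 5·2 + 1·6 + 0·6 + 10·1 = 4
h_16 = 5·4 + 1·2 + 0·6 + 10·6 = 5
h_17 = 5·5 + 1·4 + 0·2 + 10·6 = 1
h_18 = 5·1 + 1·5 + 0·4 + 10·2 = 8
h_19 = 5·8 + 1·1 + 0·5 + 10·4 = 4
h_20 = 5·4 + 1·8 + 0·1 + 10·5 = 1
h_21 = 5·1 + 1·4 + 0·8 + 10·1 = 8
h_22 = 5·8 + 1·1 + 0·4 + 10·8 = 0
h_23 = 5·0 + 1·8 + 0·1 + 10·4 = 4
h_24 = 5·4 + 1·0 + 0·8 + 10·1 = 8
h_25 = 5·8 + 1·4 + 0·0 + 10·8 = 3
h_26 = 5·3 + 1·8 + 0·4 + 10·0 = 1
h_27 = 5·1 + 1·3 + 0·8 + 10·4 = 4
h_28 = 5·4 + 1·1 + 0·3 + 10·8 = 2
h_29 = 5·2 + 1·4 + 0·1 + 10·3 = 0
h_30 = 5·0 + 1·2 + 0·4 + 10·1 = 1
h_31 = 5·1 + 1·0 + 0·2 + 10·4 = 1
h_32 = 5·1 + 1·1 + 0·0 + 10·2 = 4
h_33 = 5·4 + 1·1 + 0·1 + 10·0 = 10
h_34 = 5·10 + 1·4 + 0·1 + 10·1 = 9
h_35 = 5·9 + 1·10 + 0·4 + 10·1 = 10
h_36 = 5·10 + 1·9 + 0·10 + 10·4 = 0
h_37 = 5·0 + 1·10 + 0·9 + 10·10 = 0
h_38 = 5·0 + 1·0 + 0·10 + 10·9 = 2
h_39 = 5·2 + 1·0 + 0·0 + 10·10 = 0
h_40 = 5·0 + 1·2 + 0·0 + 10·0 = 2
h_41 = 5·2 + 1·0 + 0·2 + 10·0 = 10
h_42 = 5·10 + 1·2 + 0·0 + 10·2 = 6
h_43 = 5·6 + 1·10 + 0·2 + 10·0 = 7
h_44 = 5·7 + 1·6 + 0·10 + 10·2 = 6
h_45 = 5·6 + 1·7 + 0·6 + 10·10 = 5
h_46 = 5·5 + 1·6 + 0·7 + 10·6 = 3
h_47 = 5·3 + 1·5 + 0·6 + 10·7 = 2
h_48 = 5·2 + 1·3 + 0·5 + 10·6 = 7
h_49 = 5·7 + 1·2 + 0·3 + 10·5 = 10
h_50 = 5·10 + 1·7 + 0·2 + 10·3 = 10
h_51 = 5·10 + 1·10 + 0·7 + 10·2 = 3
h_52 = 5·3 + 1·10 + 0·10 + 10·7 = 7
h_53 = 5·7 + 1·3 + 0·10 + 10·10 = 6
h_54 = 5·6 + 1·7 + 0·3 + 10·10 = 5
h_55 = 5·5 + 1·6 + 0·7 + 10·3 = 6
h_56 = 5·6 + 1·5 + 0·6 + 10·7 = 6
h_57 = 5·6 + 1·6 + 0·5 + 10·6 = 8
h_58 = 5·8 + 1·6 + 0·6 + 10·5 = 8
h_59 = 5·8 + 1·8 + 0·6 + 10·6 = 9
h_60 = 5·9 + 1·8 + 0·8 + 10·6 = 3
h_61 = 5·3 + 1·9 + 0·8 + 10·8 = 5
h_62 = 5·5 + 1·3 + 0·9 + 10·8 = 9
h_63 = 5·9 + 1·5 + 0·3 + 10·9 = 8
h_64 = 5·8 + 1·9 + 0·5 + 10·3 = 2
h_65 = 5·2 + 1·8 + 0·9 + 10·5 = 2
h_66 = 5·2 + 1·2 + 0·8 + 10·9 = 3
h_67 = 5·3 + 1·2 + 0·2 + 10·8 = 9
h_68 = 5·9 + 1·3 + 0·2 + 10·2 = 2
h_69 = 5·2 + 1·9 + 0·3 + 10·2 = 6
h_70 = 5·6 + 1·2 + 0·9 + 10·3 = 7
h_71 = 5·7 + 1·6 + 0·2 + 10·9 = 10
h_72 = 5·10 + 1·7 + 0·6 + 10·2 = 0
h_73 = 5·0 + 1·10 + 0·7 + 10·6 = 4
h_74 = 5·4 + 1·0 + 0·10 + 10·7 = 2
h_75 = 5·2 + 1·4 + 0·0 + 10·10 = 4
h_76 = 5·4 + 1·2 + 0·4 + 10·0 = 0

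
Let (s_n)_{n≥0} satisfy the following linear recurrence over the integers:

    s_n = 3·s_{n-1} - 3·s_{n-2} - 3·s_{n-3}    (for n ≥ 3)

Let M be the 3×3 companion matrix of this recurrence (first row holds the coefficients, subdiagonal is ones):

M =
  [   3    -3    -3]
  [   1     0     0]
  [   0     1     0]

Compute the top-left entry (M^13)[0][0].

(M^13)[0][0] is the top entry after applying M 13 times to the unit state (1, 0, 0). Equivalently it is h_{15} for the auxiliary sequence (h_n) obeying the same recurrence with h_2 = 1 and h_i = 0 for 0 ≤ i < 2:
h_3 = 3·1 + -3·0 + -3·0 = 3
h_4 = 3·3 + -3·1 + -3·0 = 6
h_5 = 3·6 + -3·3 + -3·1 = 6
h_6 = 3·6 + -3·6 + -3·3 = -9
h_7 = 3·-9 + -3·6 + -3·6 = -63
h_8 = 3·-63 + -3·-9 + -3·6 = -180
h_9 = 3·-180 + -3·-63 + -3·-9 = -324
h_10 = 3·-324 + -3·-180 + -3·-63 = -243
h_11 = 3·-243 + -3·-324 + -3·-180 = 783
h_12 = 3·783 + -3·-243 + -3·-324 = 4050
h_13 = 3·4050 + -3·783 + -3·-243 = 10530
h_14 = 3·10530 + -3·4050 + -3·783 = 17091
h_15 = 3·17091 + -3·10530 + -3·4050 = 7533

7533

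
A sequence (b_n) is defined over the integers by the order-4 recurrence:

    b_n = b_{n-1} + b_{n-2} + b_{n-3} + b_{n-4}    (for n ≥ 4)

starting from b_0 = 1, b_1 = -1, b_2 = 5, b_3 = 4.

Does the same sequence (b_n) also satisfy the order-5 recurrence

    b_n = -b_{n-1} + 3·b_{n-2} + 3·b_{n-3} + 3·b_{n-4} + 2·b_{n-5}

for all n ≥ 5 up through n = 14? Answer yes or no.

Terms b_0..b_14: 1, -1, 5, 4, 9, 17, 35, 65, 126, 243, 469, 903, 1741, 3356, 6469
n=5: candidate gives 17, actual b_5 = 17 ✓
n=6: candidate gives 35, actual b_6 = 35 ✓
n=7: candidate gives 65, actual b_7 = 65 ✓
n=8: candidate gives 126, actual b_8 = 126 ✓
n=9: candidate gives 243, actual b_9 = 243 ✓
n=10: candidate gives 469, actual b_10 = 469 ✓
n=11: candidate gives 903, actual b_11 = 903 ✓
n=12: candidate gives 1741, actual b_12 = 1741 ✓
n=13: candidate gives 3356, actual b_13 = 3356 ✓
n=14: candidate gives 6469, actual b_14 = 6469 ✓

yes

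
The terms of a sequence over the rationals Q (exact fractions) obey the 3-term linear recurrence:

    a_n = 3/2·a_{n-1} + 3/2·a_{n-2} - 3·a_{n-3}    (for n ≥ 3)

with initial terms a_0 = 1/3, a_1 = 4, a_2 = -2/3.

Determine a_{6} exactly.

-105/4

a_3 = 3/2·-2/3 + 3/2·4 + -3·1/3 = 4
a_4 = 3/2·4 + 3/2·-2/3 + -3·4 = -7
a_5 = 3/2·-7 + 3/2·4 + -3·-2/3 = -5/2
a_6 = 3/2·-5/2 + 3/2·-7 + -3·4 = -105/4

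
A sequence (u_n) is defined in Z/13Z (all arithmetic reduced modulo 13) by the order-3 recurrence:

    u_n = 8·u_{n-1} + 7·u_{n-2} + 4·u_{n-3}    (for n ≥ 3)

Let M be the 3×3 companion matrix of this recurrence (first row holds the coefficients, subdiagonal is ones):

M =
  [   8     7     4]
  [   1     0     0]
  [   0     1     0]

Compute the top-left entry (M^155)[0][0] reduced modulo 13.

3

(M^155)[0][0] is the top entry after applying M 155 times to the unit state (1, 0, 0). Equivalently it is h_{157} for the auxiliary sequence (h_n) obeying the same recurrence with h_2 = 1 and h_i = 0 for 0 ≤ i < 2:
h_3 = 8·1 + 7·0 + 4·0 = 8
h_4 = 8·8 + 7·1 + 4·0 = 6
h_5 = 8·6 + 7·8 + 4·1 = 4
h_6 = 8·4 + 7·6 + 4·8 = 2
h_7 = 8·2 + 7·4 + 4·6 = 3
h_8 = 8·3 + 7·2 + 4·4 = 2
h_9 = 8·2 + 7·3 + 4·2 = 6
h_10 = 8·6 + 7·2 + 4·3 = 9
h_11 = 8·9 + 7·6 + 4·2 = 5
h_12 = 8·5 + 7·9 + 4·6 = 10
h_13 = 8·10 + 7·5 + 4·9 = 8
h_14 = 8·8 + 7·10 + 4·5 = 11
h_15 = 8·11 + 7·8 + 4·10 = 2
h_16 = 8·2 + 7·11 + 4·8 = 8
h_17 = 8·8 + 7·2 + 4·11 = 5
h_18 = 8·5 + 7·8 + 4·2 = 0
h_19 = 8·0 + 7·5 + 4·8 = 2
h_20 = 8·2 + 7·0 + 4·5 = 10
h_21 = 8·10 + 7·2 + 4·0 = 3
h_22 = 8·3 + 7·10 + 4·2 = 11
h_23 = 8·11 + 7·3 + 4·10 = 6
h_24 = 8·6 + 7·11 + 4·3 = 7
h_25 = 8·7 + 7·6 + 4·11 = 12
h_26 = 8·12 + 7·7 + 4·6 = 0
h_27 = 8·0 + 7·12 + 4·7 = 8
h_28 = 8·8 + 7·0 + 4·12 = 8
h_29 = 8·8 + 7·8 + 4·0 = 3
h_30 = 8·3 + 7·8 + 4·8 = 8
h_31 = 8·8 + 7·3 + 4·8 = 0
h_32 = 8·0 + 7·8 + 4·3 = 3
h_33 = 8·3 + 7·0 + 4·8 = 4
h_34 = 8·4 + 7·3 + 4·0 = 1
h_35 = 8·1 + 7·4 + 4·3 = 9
h_36 = 8·9 + 7·1 + 4·4 = 4
h_37 = 8·4 + 7·9 + 4·1 = 8
h_38 = 8·8 + 7·4 + 4·9 = 11
h_39 = 8·11 + 7·8 + 4·4 = 4
h_40 = 8·4 + 7·11 + 4·8 = 11
h_41 = 8·11 + 7·4 + 4·11 = 4
h_42 = 8·4 + 7·11 + 4·4 = 8
h_43 = 8·8 + 7·4 + 4·11 = 6
h_44 = 8·6 + 7·8 + 4·4 = 3
h_45 = 8·3 + 7·6 + 4·8 = 7
h_46 = 8·7 + 7·3 + 4·6 = 10
h_47 = 8·10 + 7·7 + 4·3 = 11
h_48 = 8·11 + 7·10 + 4·7 = 4
h_49 = 8·4 + 7·11 + 4·10 = 6
h_50 = 8·6 + 7·4 + 4·11 = 3
h_51 = 8·3 + 7·6 + 4·4 = 4
h_52 = 8·4 + 7·3 + 4·6 = 12
h_53 = 8·12 + 7·4 + 4·3 = 6
h_54 = 8·6 + 7·12 + 4·4 = 5
h_55 = 8·5 + 7·6 + 4·12 = 0
h_56 = 8·0 + 7·5 + 4·6 = 7
h_57 = 8·7 + 7·0 + 4·5 = 11
h_58 = 8·11 + 7·7 + 4·0 = 7
h_59 = 8·7 + 7·11 + 4·7 = 5
h_60 = 8·5 + 7·7 + 4·11 = 3
h_61 = 8·3 + 7·5 + 4·7 = 9
h_62 = 8·9 + 7·3 + 4·5 = 9
h_63 = 8·9 + 7·9 + 4·3 = 4
h_64 = 8·4 + 7·9 + 4·9 = 1
h_65 = 8·1 + 7·4 + 4·9 = 7
h_66 = 8·7 + 7·1 + 4·4 = 1
h_67 = 8·1 + 7·7 + 4·1 = 9
h_68 = 8·9 + 7·1 + 4·7 = 3
h_69 = 8·3 + 7·9 + 4·1 = 0
h_70 = 8·0 + 7·3 + 4·9 = 5
h_71 = 8·5 + 7·0 + 4·3 = 0
h_72 = 8·0 + 7·5 + 4·0 = 9
h_73 = 8·9 + 7·0 + 4·5 = 1
h_74 = 8·1 + 7·9 + 4·0 = 6
h_75 = 8·6 + 7·1 + 4·9 = 0
h_76 = 8·0 + 7·6 + 4·1 = 7
h_77 = 8·7 + 7·0 + 4·6 = 2
h_78 = 8·2 + 7·7 + 4·0 = 0
h_79 = 8·0 + 7·2 + 4·7 = 3
h_80 = 8·3 + 7·0 + 4·2 = 6
h_81 = 8·6 + 7·3 + 4·0 = 4
h_82 = 8·4 + 7·6 + 4·3 = 8
h_83 = 8·8 + 7·4 + 4·6 = 12
h_84 = 8·12 + 7·8 + 4·4 = 12
h_85 = 8·12 + 7·12 + 4·8 = 4
h_86 = 8·4 + 7·12 + 4·12 = 8
h_87 = 8·8 + 7·4 + 4·12 = 10
h_88 = 8·10 + 7·8 + 4·4 = 9
h_89 = 8·9 + 7·10 + 4·8 = 5
h_90 = 8·5 + 7·9 + 4·10 = 0
h_91 = 8·0 + 7·5 + 4·9 = 6
h_92 = 8·6 + 7·0 + 4·5 = 3
h_93 = 8·3 + 7·6 + 4·0 = 1
h_94 = 8·1 + 7·3 + 4·6 = 1
h_95 = 8·1 + 7·1 + 4·3 = 1
h_96 = 8·1 + 7·1 + 4·1 = 6
h_97 = 8·6 + 7·1 + 4·1 = 7
h_98 = 8·7 + 7·6 + 4·1 = 11
h_99 = 8·11 + 7·7 + 4·6 = 5
h_100 = 8·5 + 7·11 + 4·7 = 2
h_101 = 8·2 + 7·5 + 4·11 = 4
h_102 = 8·4 + 7·2 + 4·5 = 1
h_103 = 8·1 + 7·4 + 4·2 = 5
h_104 = 8·5 + 7·1 + 4·4 = 11
h_105 = 8·11 + 7·5 + 4·1 = 10
h_106 = 8·10 + 7·11 + 4·5 = 8
h_107 = 8·8 + 7·10 + 4·11 = 9
h_108 = 8·9 + 7·8 + 4·10 = 12
h_109 = 8·12 + 7·9 + 4·8 = 9
h_110 = 8·9 + 7·12 + 4·9 = 10
h_111 = 8·10 + 7·9 + 4·12 = 9
h_112 = 8·9 + 7·10 + 4·9 = 9
h_113 = 8·9 + 7·9 + 4·10 = 6
h_114 = 8·6 + 7·9 + 4·9 = 4
h_115 = 8·4 + 7·6 + 4·9 = 6
h_116 = 8·6 + 7·4 + 4·6 = 9
h_117 = 8·9 + 7·6 + 4·4 = 0
h_118 = 8·0 + 7·9 + 4·6 = 9
h_119 = 8·9 + 7·0 + 4·9 = 4
h_120 = 8·4 + 7·9 + 4·0 = 4
h_121 = 8·4 + 7·4 + 4·9 = 5
h_122 = 8·5 + 7·4 + 4·4 = 6
h_123 = 8·6 + 7·5 + 4·4 = 8
h_124 = 8·8 + 7·6 + 4·5 = 9
h_125 = 8·9 + 7·8 + 4·6 = 9
h_126 = 8·9 + 7·9 + 4·8 = 11
h_127 = 8·11 + 7·9 + 4·9 = 5
h_128 = 8·5 + 7·11 + 4·9 = 10
h_129 = 8·10 + 7·5 + 4·11 = 3
h_130 = 8·3 + 7·10 + 4·5 = 10
h_131 = 8·10 + 7·3 + 4·10 = 11
h_132 = 8·11 + 7·10 + 4·3 = 1
h_133 = 8·1 + 7·11 + 4·10 = 8
h_134 = 8·8 + 7·1 + 4·11 = 11
h_135 = 8·11 + 7·8 + 4·1 = 5
h_136 = 8·5 + 7·11 + 4·8 = 6
h_137 = 8·6 + 7·5 + 4·11 = 10
h_138 = 8·10 + 7·6 + 4·5 = 12
h_139 = 8·12 + 7·10 + 4·6 = 8
h_140 = 8·8 + 7·12 + 4·10 = 6
h_141 = 8·6 + 7·8 + 4·12 = 9
h_142 = 8·9 + 7·6 + 4·8 = 3
h_143 = 8·3 + 7·9 + 4·6 = 7
h_144 = 8·7 + 7·3 + 4·9 = 9
h_145 = 8·9 + 7·7 + 4·3 = 3
h_146 = 8·3 + 7·9 + 4·7 = 11
h_147 = 8·11 + 7·3 + 4·9 = 2
h_148 = 8·2 + 7·11 + 4·3 = 1
h_149 = 8·1 + 7·2 + 4·11 = 1
h_150 = 8·1 + 7·1 + 4·2 = 10
h_151 = 8·10 + 7·1 + 4·1 = 0
h_152 = 8·0 + 7·10 + 4·1 = 9
h_153 = 8·9 + 7·0 + 4·10 = 8
h_154 = 8·8 + 7·9 + 4·0 = 10
h_155 = 8·10 + 7·8 + 4·9 = 3
h_156 = 8·3 + 7·10 + 4·8 = 9
h_157 = 8·9 + 7·3 + 4·10 = 3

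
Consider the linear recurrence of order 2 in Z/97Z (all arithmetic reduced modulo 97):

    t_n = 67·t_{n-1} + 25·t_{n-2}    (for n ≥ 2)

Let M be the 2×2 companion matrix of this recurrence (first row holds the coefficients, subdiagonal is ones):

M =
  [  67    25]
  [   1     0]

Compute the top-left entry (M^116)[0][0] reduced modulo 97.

(M^116)[0][0] is the top entry after applying M 116 times to the unit state (1, 0). Equivalently it is h_{117} for the auxiliary sequence (h_n) obeying the same recurrence with h_1 = 1 and h_i = 0 for 0 ≤ i < 1:
h_2 = 67·1 + 25·0 = 67
h_3 = 67·67 + 25·1 = 52
h_4 = 67·52 + 25·67 = 18
h_5 = 67·18 + 25·52 = 81
h_6 = 67·81 + 25·18 = 57
h_7 = 67·57 + 25·81 = 24
h_8 = 67·24 + 25·57 = 26
h_9 = 67·26 + 25·24 = 14
h_10 = 67·14 + 25·26 = 36
h_11 = 67·36 + 25·14 = 46
h_12 = 67·46 + 25·36 = 5
h_13 = 67·5 + 25·46 = 30
h_14 = 67·30 + 25·5 = 1
h_15 = 67·1 + 25·30 = 41
h_16 = 67·41 + 25·1 = 56
h_17 = 67·56 + 25·41 = 24
h_18 = 67·24 + 25·56 = 1
h_19 = 67·1 + 25·24 = 85
h_20 = 67·85 + 25·1 = 94
h_21 = 67·94 + 25·85 = 81
h_22 = 67·81 + 25·94 = 17
h_23 = 67·17 + 25·81 = 60
h_24 = 67·60 + 25·17 = 80
h_25 = 67·80 + 25·60 = 70
h_26 = 67·70 + 25·80 = 94
h_27 = 67·94 + 25·70 = 94
h_28 = 67·94 + 25·94 = 15
h_29 = 67·15 + 25·94 = 57
h_30 = 67·57 + 25·15 = 23
h_31 = 67·23 + 25·57 = 56
h_32 = 67·56 + 25·23 = 59
h_33 = 67·59 + 25·56 = 18
h_34 = 67·18 + 25·59 = 62
h_35 = 67·62 + 25·18 = 45
h_36 = 67·45 + 25·62 = 6
h_37 = 67·6 + 25·45 = 72
h_38 = 67·72 + 25·6 = 27
h_39 = 67·27 + 25·72 = 20
h_40 = 67·20 + 25·27 = 75
h_41 = 67·75 + 25·20 = 93
h_42 = 67·93 + 25·75 = 55
h_43 = 67·55 + 25·93 = 93
h_44 = 67·93 + 25·55 = 40
h_45 = 67·40 + 25·93 = 58
h_46 = 67·58 + 25·40 = 36
h_47 = 67·36 + 25·58 = 79
h_48 = 67·79 + 25·36 = 82
h_49 = 67·82 + 25·79 = 0
h_50 = 67·0 + 25·82 = 13
h_51 = 67·13 + 25·0 = 95
h_52 = 67·95 + 25·13 = 94
h_53 = 67·94 + 25·95 = 40
h_54 = 67·40 + 25·94 = 83
h_55 = 67·83 + 25·40 = 62
h_56 = 67·62 + 25·83 = 21
h_57 = 67·21 + 25·62 = 47
h_58 = 67·47 + 25·21 = 85
h_59 = 67·85 + 25·47 = 80
h_60 = 67·80 + 25·85 = 16
h_61 = 67·16 + 25·80 = 65
h_62 = 67·65 + 25·16 = 2
h_63 = 67·2 + 25·65 = 13
h_64 = 67·13 + 25·2 = 48
h_65 = 67·48 + 25·13 = 49
h_66 = 67·49 + 25·48 = 21
h_67 = 67·21 + 25·49 = 13
h_68 = 67·13 + 25·21 = 38
h_69 = 67·38 + 25·13 = 58
h_70 = 67·58 + 25·38 = 83
h_71 = 67·83 + 25·58 = 27
h_72 = 67·27 + 25·83 = 4
h_73 = 67·4 + 25·27 = 70
h_74 = 67·70 + 25·4 = 37
h_75 = 67·37 + 25·70 = 58
h_76 = 67·58 + 25·37 = 58
h_77 = 67·58 + 25·58 = 1
h_78 = 67·1 + 25·58 = 62
h_79 = 67·62 + 25·1 = 8
h_80 = 67·8 + 25·62 = 49
h_81 = 67·49 + 25·8 = 88
h_82 = 67·88 + 25·49 = 40
h_83 = 67·40 + 25·88 = 30
h_84 = 67·30 + 25·40 = 3
h_85 = 67·3 + 25·30 = 78
h_86 = 67·78 + 25·3 = 63
h_87 = 67·63 + 25·78 = 60
h_88 = 67·60 + 25·63 = 66
h_89 = 67·66 + 25·60 = 5
h_90 = 67·5 + 25·66 = 45
h_91 = 67·45 + 25·5 = 36
h_92 = 67·36 + 25·45 = 45
h_93 = 67·45 + 25·36 = 35
h_94 = 67·35 + 25·45 = 75
h_95 = 67·75 + 25·35 = 80
h_96 = 67·80 + 25·75 = 57
h_97 = 67·57 + 25·80 = 96
h_98 = 67·96 + 25·57 = 0
h_99 = 67·0 + 25·96 = 72
h_100 = 67·72 + 25·0 = 71
h_101 = 67·71 + 25·72 = 58
h_102 = 67·58 + 25·71 = 35
h_103 = 67·35 + 25·58 = 12
h_104 = 67·12 + 25·35 = 30
h_105 = 67·30 + 25·12 = 79
h_106 = 67·79 + 25·30 = 29
h_107 = 67·29 + 25·79 = 38
h_108 = 67·38 + 25·29 = 70
h_109 = 67·70 + 25·38 = 14
h_110 = 67·14 + 25·70 = 69
h_111 = 67·69 + 25·14 = 26
h_112 = 67·26 + 25·69 = 72
h_113 = 67·72 + 25·26 = 42
h_114 = 67·42 + 25·72 = 55
h_115 = 67·55 + 25·42 = 79
h_116 = 67·79 + 25·55 = 72
h_117 = 67·72 + 25·79 = 9

9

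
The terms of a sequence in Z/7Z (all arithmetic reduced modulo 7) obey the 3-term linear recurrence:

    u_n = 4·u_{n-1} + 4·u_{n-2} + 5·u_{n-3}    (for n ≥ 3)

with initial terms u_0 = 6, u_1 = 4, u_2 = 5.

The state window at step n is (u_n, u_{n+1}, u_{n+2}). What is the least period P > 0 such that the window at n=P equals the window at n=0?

6

n=0: window = (6, 4, 5)
n=1: window = (4, 5, 3)
n=2: window = (5, 3, 3)
n=3: window = (3, 3, 0)
n=4: window = (3, 0, 6)
n=5: window = (0, 6, 4)
n=6: window = (6, 4, 5)
window at n=6 equals window at n=0 → period = 6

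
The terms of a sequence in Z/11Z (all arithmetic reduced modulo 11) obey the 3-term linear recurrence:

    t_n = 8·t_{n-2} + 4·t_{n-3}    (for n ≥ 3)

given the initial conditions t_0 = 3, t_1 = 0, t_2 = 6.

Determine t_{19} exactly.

1

t_3 = 0·6 + 8·0 + 4·3 = 1
t_4 = 0·1 + 8·6 + 4·0 = 4
t_5 = 0·4 + 8·1 + 4·6 = 10
t_6 = 0·10 + 8·4 + 4·1 = 3
t_7 = 0·3 + 8·10 + 4·4 = 8
t_8 = 0·8 + 8·3 + 4·10 = 9
t_9 = 0·9 + 8·8 + 4·3 = 10
t_10 = 0·10 + 8·9 + 4·8 = 5
t_11 = 0·5 + 8·10 + 4·9 = 6
t_12 = 0·6 + 8·5 + 4·10 = 3
t_13 = 0·3 + 8·6 + 4·5 = 2
t_14 = 0·2 + 8·3 + 4·6 = 4
t_15 = 0·4 + 8·2 + 4·3 = 6
t_16 = 0·6 + 8·4 + 4·2 = 7
t_17 = 0·7 + 8·6 + 4·4 = 9
t_18 = 0·9 + 8·7 + 4·6 = 3
t_19 = 0·3 + 8·9 + 4·7 = 1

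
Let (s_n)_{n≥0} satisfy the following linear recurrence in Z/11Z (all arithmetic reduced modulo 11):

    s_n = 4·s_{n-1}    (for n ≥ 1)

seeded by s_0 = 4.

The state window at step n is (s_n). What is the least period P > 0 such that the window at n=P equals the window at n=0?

5

n=0: window = (4)
n=1: window = (5)
n=2: window = (9)
n=3: window = (3)
n=4: window = (1)
n=5: window = (4)
window at n=5 equals window at n=0 → period = 5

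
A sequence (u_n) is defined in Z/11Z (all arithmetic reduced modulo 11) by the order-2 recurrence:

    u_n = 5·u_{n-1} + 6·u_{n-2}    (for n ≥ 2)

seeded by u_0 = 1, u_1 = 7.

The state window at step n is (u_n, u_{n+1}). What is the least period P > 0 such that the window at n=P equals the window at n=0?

10

n=0: window = (1, 7)
n=1: window = (7, 8)
n=2: window = (8, 5)
n=3: window = (5, 7)
n=4: window = (7, 10)
n=5: window = (10, 4)
n=6: window = (4, 3)
n=7: window = (3, 6)
n=8: window = (6, 4)
n=9: window = (4, 1)
n=10: window = (1, 7)
window at n=10 equals window at n=0 → period = 10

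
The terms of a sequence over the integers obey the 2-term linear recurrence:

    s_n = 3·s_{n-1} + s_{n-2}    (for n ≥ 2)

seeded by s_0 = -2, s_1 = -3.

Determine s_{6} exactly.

-1298

s_2 = 3·-3 + 1·-2 = -11
s_3 = 3·-11 + 1·-3 = -36
s_4 = 3·-36 + 1·-11 = -119
s_5 = 3·-119 + 1·-36 = -393
s_6 = 3·-393 + 1·-119 = -1298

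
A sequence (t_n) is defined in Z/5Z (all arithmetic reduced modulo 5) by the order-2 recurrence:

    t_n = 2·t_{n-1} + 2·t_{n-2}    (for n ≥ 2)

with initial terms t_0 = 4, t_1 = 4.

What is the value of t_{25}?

t_2 = 2·4 + 2·4 = 1
t_3 = 2·1 + 2·4 = 0
t_4 = 2·0 + 2·1 = 2
t_5 = 2·2 + 2·0 = 4
t_6 = 2·4 + 2·2 = 2
t_7 = 2·2 + 2·4 = 2
t_8 = 2·2 + 2·2 = 3
t_9 = 2·3 + 2·2 = 0
t_10 = 2·0 + 2·3 = 1
t_11 = 2·1 + 2·0 = 2
t_12 = 2·2 + 2·1 = 1
t_13 = 2·1 + 2·2 = 1
t_14 = 2·1 + 2·1 = 4
t_15 = 2·4 + 2·1 = 0
t_16 = 2·0 + 2·4 = 3
t_17 = 2·3 + 2·0 = 1
t_18 = 2·1 + 2·3 = 3
t_19 = 2·3 + 2·1 = 3
t_20 = 2·3 + 2·3 = 2
t_21 = 2·2 + 2·3 = 0
t_22 = 2·0 + 2·2 = 4
t_23 = 2·4 + 2·0 = 3
t_24 = 2·3 + 2·4 = 4
t_25 = 2·4 + 2·3 = 4

4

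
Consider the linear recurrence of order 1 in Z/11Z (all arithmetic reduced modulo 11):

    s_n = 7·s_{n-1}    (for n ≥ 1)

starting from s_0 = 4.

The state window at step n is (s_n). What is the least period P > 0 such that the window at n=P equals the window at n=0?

n=0: window = (4)
n=1: window = (6)
n=2: window = (9)
n=3: window = (8)
n=4: window = (1)
n=5: window = (7)
n=6: window = (5)
n=7: window = (2)
n=8: window = (3)
n=9: window = (10)
n=10: window = (4)
window at n=10 equals window at n=0 → period = 10

10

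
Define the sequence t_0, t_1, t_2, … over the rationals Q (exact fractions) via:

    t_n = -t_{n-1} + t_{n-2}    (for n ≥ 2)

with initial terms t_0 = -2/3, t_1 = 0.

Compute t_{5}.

2

t_2 = -1·0 + 1·-2/3 = -2/3
t_3 = -1·-2/3 + 1·0 = 2/3
t_4 = -1·2/3 + 1·-2/3 = -4/3
t_5 = -1·-4/3 + 1·2/3 = 2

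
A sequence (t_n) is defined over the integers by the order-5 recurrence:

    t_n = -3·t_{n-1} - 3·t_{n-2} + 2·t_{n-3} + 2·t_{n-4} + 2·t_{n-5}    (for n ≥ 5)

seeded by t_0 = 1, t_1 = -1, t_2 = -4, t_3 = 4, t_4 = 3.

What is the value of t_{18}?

189960

t_5 = -3·3 + -3·4 + 2·-4 + 2·-1 + 2·1 = -29
t_6 = -3·-29 + -3·3 + 2·4 + 2·-4 + 2·-1 = 76
t_7 = -3·76 + -3·-29 + 2·3 + 2·4 + 2·-4 = -135
t_8 = -3·-135 + -3·76 + 2·-29 + 2·3 + 2·4 = 133
t_9 = -3·133 + -3·-135 + 2·76 + 2·-29 + 2·3 = 106
t_10 = -3·106 + -3·133 + 2·-135 + 2·76 + 2·-29 = -893
t_11 = -3·-893 + -3·106 + 2·133 + 2·-135 + 2·76 = 2509
t_12 = -3·2509 + -3·-893 + 2·106 + 2·133 + 2·-135 = -4640
t_13 = -3·-4640 + -3·2509 + 2·-893 + 2·106 + 2·133 = 5085
t_14 = -3·5085 + -3·-4640 + 2·2509 + 2·-893 + 2·106 = 2109
t_15 = -3·2109 + -3·5085 + 2·-4640 + 2·2509 + 2·-893 = -27630
t_16 = -3·-27630 + -3·2109 + 2·5085 + 2·-4640 + 2·2509 = 82471
t_17 = -3·82471 + -3·-27630 + 2·2109 + 2·5085 + 2·-4640 = -159415
t_18 = -3·-159415 + -3·82471 + 2·-27630 + 2·2109 + 2·5085 = 189960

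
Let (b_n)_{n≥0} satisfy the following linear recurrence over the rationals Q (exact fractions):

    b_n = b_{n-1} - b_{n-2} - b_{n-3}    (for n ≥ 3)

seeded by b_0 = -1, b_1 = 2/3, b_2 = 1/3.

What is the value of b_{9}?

14/3

b_3 = 1·1/3 + -1·2/3 + -1·-1 = 2/3
b_4 = 1·2/3 + -1·1/3 + -1·2/3 = -1/3
b_5 = 1·-1/3 + -1·2/3 + -1·1/3 = -4/3
b_6 = 1·-4/3 + -1·-1/3 + -1·2/3 = -5/3
b_7 = 1·-5/3 + -1·-4/3 + -1·-1/3 = 0
b_8 = 1·0 + -1·-5/3 + -1·-4/3 = 3
b_9 = 1·3 + -1·0 + -1·-5/3 = 14/3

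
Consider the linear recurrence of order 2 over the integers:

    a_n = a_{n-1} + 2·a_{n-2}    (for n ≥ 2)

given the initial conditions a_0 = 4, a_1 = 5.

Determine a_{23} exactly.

25165823

a_2 = 1·5 + 2·4 = 13
a_3 = 1·13 + 2·5 = 23
a_4 = 1·23 + 2·13 = 49
a_5 = 1·49 + 2·23 = 95
a_6 = 1·95 + 2·49 = 193
a_7 = 1·193 + 2·95 = 383
a_8 = 1·383 + 2·193 = 769
a_9 = 1·769 + 2·383 = 1535
a_10 = 1·1535 + 2·769 = 3073
a_11 = 1·3073 + 2·1535 = 6143
a_12 = 1·6143 + 2·3073 = 12289
a_13 = 1·12289 + 2·6143 = 24575
a_14 = 1·24575 + 2·12289 = 49153
a_15 = 1·49153 + 2·24575 = 98303
a_16 = 1·98303 + 2·49153 = 196609
a_17 = 1·196609 + 2·98303 = 393215
a_18 = 1·393215 + 2·196609 = 786433
a_19 = 1·786433 + 2·393215 = 1572863
a_20 = 1·1572863 + 2·786433 = 3145729
a_21 = 1·3145729 + 2·1572863 = 6291455
a_22 = 1·6291455 + 2·3145729 = 12582913
a_23 = 1·12582913 + 2·6291455 = 25165823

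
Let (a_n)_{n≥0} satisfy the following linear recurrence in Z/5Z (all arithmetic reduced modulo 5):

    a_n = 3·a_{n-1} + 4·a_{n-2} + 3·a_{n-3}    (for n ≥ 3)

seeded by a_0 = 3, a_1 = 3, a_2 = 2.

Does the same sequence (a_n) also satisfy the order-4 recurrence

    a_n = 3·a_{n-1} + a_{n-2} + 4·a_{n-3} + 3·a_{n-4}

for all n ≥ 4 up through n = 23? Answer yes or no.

no

Terms a_0..a_23: 3, 3, 2, 2, 3, 3, 2, 2, 3, 3, 2, 2, 3, 3, 2, 2, 3, 3, 2, 2, 3, 3, 2, 2
n=4: candidate gives 4, actual a_4 = 3 ✗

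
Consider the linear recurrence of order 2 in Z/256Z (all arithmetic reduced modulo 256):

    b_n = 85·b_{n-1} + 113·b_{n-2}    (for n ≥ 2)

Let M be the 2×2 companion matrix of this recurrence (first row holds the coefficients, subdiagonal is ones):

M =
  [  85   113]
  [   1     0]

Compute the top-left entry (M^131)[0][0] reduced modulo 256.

(M^131)[0][0] is the top entry after applying M 131 times to the unit state (1, 0). Equivalently it is h_{132} for the auxiliary sequence (h_n) obeying the same recurrence with h_1 = 1 and h_i = 0 for 0 ≤ i < 1:
h_2 = 85·1 + 113·0 = 85
h_3 = 85·85 + 113·1 = 170
h_4 = 85·170 + 113·85 = 247
h_5 = 85·247 + 113·170 = 13
h_6 = 85·13 + 113·247 = 88
h_7 = 85·88 + 113·13 = 245
h_8 = 85·245 + 113·88 = 49
h_9 = 85·49 + 113·245 = 106
h_10 = 85·106 + 113·49 = 211
h_11 = 85·211 + 113·106 = 217
h_12 = 85·217 + 113·211 = 48
h_13 = 85·48 + 113·217 = 185
h_14 = 85·185 + 113·48 = 157
h_15 = 85·157 + 113·185 = 202
h_16 = 85·202 + 113·157 = 95
h_17 = 85·95 + 113·202 = 181
h_18 = 85·181 + 113·95 = 8
h_19 = 85·8 + 113·181 = 141
h_20 = 85·141 + 113·8 = 89
h_21 = 85·89 + 113·141 = 202
h_22 = 85·202 + 113·89 = 91
h_23 = 85·91 + 113·202 = 97
h_24 = 85·97 + 113·91 = 96
h_25 = 85·96 + 113·97 = 177
h_26 = 85·177 + 113·96 = 37
h_27 = 85·37 + 113·177 = 106
h_28 = 85·106 + 113·37 = 135
h_29 = 85·135 + 113·106 = 157
h_30 = 85·157 + 113·135 = 184
h_31 = 85·184 + 113·157 = 101
h_32 = 85·101 + 113·184 = 193
h_33 = 85·193 + 113·101 = 170
h_34 = 85·170 + 113·193 = 163
h_35 = 85·163 + 113·170 = 41
h_36 = 85·41 + 113·163 = 144
h_37 = 85·144 + 113·41 = 233
h_38 = 85·233 + 113·144 = 237
h_39 = 85·237 + 113·233 = 138
h_40 = 85·138 + 113·237 = 111
h_41 = 85·111 + 113·138 = 197
h_42 = 85·197 + 113·111 = 104
h_43 = 85·104 + 113·197 = 125
h_44 = 85·125 + 113·104 = 105
h_45 = 85·105 + 113·125 = 10
h_46 = 85·10 + 113·105 = 171
h_47 = 85·171 + 113·10 = 49
h_48 = 85·49 + 113·171 = 192
h_49 = 85·192 + 113·49 = 97
h_50 = 85·97 + 113·192 = 245
h_51 = 85·245 + 113·97 = 42
h_52 = 85·42 + 113·245 = 23
h_53 = 85·23 + 113·42 = 45
h_54 = 85·45 + 113·23 = 24
h_55 = 85·24 + 113·45 = 213
h_56 = 85·213 + 113·24 = 81
h_57 = 85·81 + 113·213 = 234
h_58 = 85·234 + 113·81 = 115
h_59 = 85·115 + 113·234 = 121
h_60 = 85·121 + 113·115 = 240
h_61 = 85·240 + 113·121 = 25
h_62 = 85·25 + 113·240 = 61
h_63 = 85·61 + 113·25 = 74
h_64 = 85·74 + 113·61 = 127
h_65 = 85·127 + 113·74 = 213
h_66 = 85·213 + 113·127 = 200
h_67 = 85·200 + 113·213 = 109
h_68 = 85·109 + 113·200 = 121
h_69 = 85·121 + 113·109 = 74
h_70 = 85·74 + 113·121 = 251
h_71 = 85·251 + 113·74 = 1
h_72 = 85·1 + 113·251 = 32
h_73 = 85·32 + 113·1 = 17
h_74 = 85·17 + 113·32 = 197
h_75 = 85·197 + 113·17 = 234
h_76 = 85·234 + 113·197 = 167
h_77 = 85·167 + 113·234 = 189
h_78 = 85·189 + 113·167 = 120
h_79 = 85·120 + 113·189 = 69
h_80 = 85·69 + 113·120 = 225
h_81 = 85·225 + 113·69 = 42
h_82 = 85·42 + 113·225 = 67
h_83 = 85·67 + 113·42 = 201
h_84 = 85·201 + 113·67 = 80
h_85 = 85·80 + 113·201 = 73
h_86 = 85·73 + 113·80 = 141
h_87 = 85·141 + 113·73 = 10
h_88 = 85·10 + 113·141 = 143
h_89 = 85·143 + 113·10 = 229
h_90 = 85·229 + 113·143 = 40
h_91 = 85·40 + 113·229 = 93
h_92 = 85·93 + 113·40 = 137
h_93 = 85·137 + 113·93 = 138
h_94 = 85·138 + 113·137 = 75
h_95 = 85·75 + 113·138 = 209
h_96 = 85·209 + 113·75 = 128
h_97 = 85·128 + 113·209 = 193
h_98 = 85·193 + 113·128 = 149
h_99 = 85·149 + 113·193 = 170
h_100 = 85·170 + 113·149 = 55
h_101 = 85·55 + 113·170 = 77
h_102 = 85·77 + 113·55 = 216
h_103 = 85·216 + 113·77 = 181
h_104 = 85·181 + 113·216 = 113
h_105 = 85·113 + 113·181 = 106
h_106 = 85·106 + 113·113 = 19
h_107 = 85·19 + 113·106 = 25
h_108 = 85·25 + 113·19 = 176
h_109 = 85·176 + 113·25 = 121
h_110 = 85·121 + 113·176 = 221
h_111 = 85·221 + 113·121 = 202
h_112 = 85·202 + 113·221 = 159
h_113 = 85·159 + 113·202 = 245
h_114 = 85·245 + 113·159 = 136
h_115 = 85·136 + 113·245 = 77
h_116 = 85·77 + 113·136 = 153
h_117 = 85·153 + 113·77 = 202
h_118 = 85·202 + 113·153 = 155
h_119 = 85·155 + 113·202 = 161
h_120 = 85·161 + 113·155 = 224
h_121 = 85·224 + 113·161 = 113
h_122 = 85·113 + 113·224 = 101
h_123 = 85·101 + 113·113 = 106
h_124 = 85·106 + 113·101 = 199
h_125 = 85·199 + 113·106 = 221
h_126 = 85·221 + 113·199 = 56
h_127 = 85·56 + 113·221 = 37
h_128 = 85·37 + 113·56 = 1
h_129 = 85·1 + 113·37 = 170
h_130 = 85·170 + 113·1 = 227
h_131 = 85·227 + 113·170 = 105
h_132 = 85·105 + 113·227 = 16

16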